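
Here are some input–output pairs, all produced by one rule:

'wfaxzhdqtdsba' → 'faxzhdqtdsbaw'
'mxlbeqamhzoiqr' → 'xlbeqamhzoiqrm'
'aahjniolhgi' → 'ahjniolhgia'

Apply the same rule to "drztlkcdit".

rztlkcditd

In each case the input is transformed by: move the first character to the end.
Applying that to "drztlkcdit" gives "rztlkcditd".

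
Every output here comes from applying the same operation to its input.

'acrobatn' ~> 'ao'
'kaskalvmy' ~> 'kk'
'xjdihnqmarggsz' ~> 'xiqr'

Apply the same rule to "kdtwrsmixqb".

The transformation: keep one character in every 3, starting at position 1 (positions 1st, 4th, 7th, ...), then delete the last character.
"kdtwrsmixqb" → "kwmq" → "kwm".

kwm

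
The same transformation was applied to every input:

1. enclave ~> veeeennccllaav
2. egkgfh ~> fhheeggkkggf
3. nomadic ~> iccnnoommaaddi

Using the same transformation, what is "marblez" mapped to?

ezzmmaarrbblle

Looking at the pairs, the operation is to double every character, then move the last 3 characters to the front (rotate right by 3).
Applying both steps to "marblez": "mmaarrbblleezz", then "ezzmmaarrbblle".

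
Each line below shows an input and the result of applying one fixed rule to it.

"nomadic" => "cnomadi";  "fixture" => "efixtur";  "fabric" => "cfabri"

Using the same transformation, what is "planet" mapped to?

tplane

In each case the input is transformed by: move the last character to the front.
Applying that to "planet" gives "tplane".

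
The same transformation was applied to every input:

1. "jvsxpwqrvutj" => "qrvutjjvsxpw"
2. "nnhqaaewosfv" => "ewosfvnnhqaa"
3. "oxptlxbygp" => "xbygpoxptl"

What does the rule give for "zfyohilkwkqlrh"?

The pattern: swap the front and back halves of the string.
For "zfyohilkwkqlrh" the result is "kwkqlrhzfyohil".

kwkqlrhzfyohil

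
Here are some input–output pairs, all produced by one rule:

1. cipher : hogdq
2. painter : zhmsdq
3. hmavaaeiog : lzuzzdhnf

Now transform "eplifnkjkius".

okhemjijhtr

What's happening: shift every letter 1 place backward in the alphabet (wrapping around), then delete the first character.
Doing the same to "eplifnkjkius": "okhemjijhtr".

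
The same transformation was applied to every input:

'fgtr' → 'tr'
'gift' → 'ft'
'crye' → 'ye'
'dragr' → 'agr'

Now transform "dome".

The transformation: delete the first 2 characters.
So "dome" becomes "me".

me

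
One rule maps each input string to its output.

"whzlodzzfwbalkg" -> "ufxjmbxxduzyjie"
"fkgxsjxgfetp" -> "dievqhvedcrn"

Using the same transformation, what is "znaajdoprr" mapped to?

Looking at the pairs, the operation is to shift every letter 2 places backward in the alphabet (wrapping around).
Applying that to "znaajdoprr" gives "xlyyhbmnpp".

xlyyhbmnpp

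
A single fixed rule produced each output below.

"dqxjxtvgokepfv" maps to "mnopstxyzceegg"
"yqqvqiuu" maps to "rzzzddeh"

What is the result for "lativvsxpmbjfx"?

Rule — sort the characters into alphabetical order, then shift every letter 9 places forward in the alphabet (wrapping around).
Applying both steps to "lativvsxpmbjfx": "abfijlmpstvvxx", then "jkorsuvybceegg".

jkorsuvybceegg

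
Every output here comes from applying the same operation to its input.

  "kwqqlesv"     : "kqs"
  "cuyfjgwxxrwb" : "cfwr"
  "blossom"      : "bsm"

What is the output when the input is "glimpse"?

gme

The transformation: keep one character in every 3, starting at position 1 (positions 1st, 4th, 7th, ...).
So "glimpse" becomes "gme".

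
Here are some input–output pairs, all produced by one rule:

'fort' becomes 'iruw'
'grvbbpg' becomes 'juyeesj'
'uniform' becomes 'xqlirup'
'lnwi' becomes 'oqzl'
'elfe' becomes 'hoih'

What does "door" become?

The pattern: shift every letter 3 places forward in the alphabet (wrapping around).
Doing the same to "door": "grru".

grru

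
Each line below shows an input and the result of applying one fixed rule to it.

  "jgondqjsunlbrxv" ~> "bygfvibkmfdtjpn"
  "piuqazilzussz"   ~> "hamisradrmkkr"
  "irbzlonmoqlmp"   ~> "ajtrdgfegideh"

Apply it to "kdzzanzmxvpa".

cvrrsfrepnhs

Rule — shift every letter 8 places backward in the alphabet (wrapping around).
For "kdzzanzmxvpa" the result is "cvrrsfrepnhs".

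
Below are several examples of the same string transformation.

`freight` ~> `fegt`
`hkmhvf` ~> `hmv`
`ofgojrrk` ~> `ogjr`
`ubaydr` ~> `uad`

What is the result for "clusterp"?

The rule is to keep every other character starting from the first (positions 1st, 3rd, 5th, ...).
So "clusterp" becomes "cutr".

cutr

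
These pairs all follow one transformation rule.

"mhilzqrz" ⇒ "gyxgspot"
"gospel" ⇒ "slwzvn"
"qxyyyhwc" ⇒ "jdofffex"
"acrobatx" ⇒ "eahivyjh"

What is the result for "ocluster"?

ylazbsjv

The transformation: shift every letter 7 places forward in the alphabet (wrapping around), then reverse the string.
Applying both steps to "ocluster": "vjsbzaly", then "ylazbsjv".
(Check on "acrobatx": → "hjyvihae" → "eahivyjh" ✓)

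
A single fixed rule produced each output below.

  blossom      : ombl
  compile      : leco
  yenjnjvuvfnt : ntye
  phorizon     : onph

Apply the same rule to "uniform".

rmun

Each output is the input with this applied: move the first 2 characters to the end (rotate left by 2), then keep only the last 4 characters.
Applying both steps to "uniform": "iformun", then "rmun".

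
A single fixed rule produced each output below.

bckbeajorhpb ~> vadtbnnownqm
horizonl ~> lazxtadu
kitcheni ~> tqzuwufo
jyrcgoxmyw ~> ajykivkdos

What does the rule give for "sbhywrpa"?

idbmentk

Looking at the pairs, the operation is to shift every letter 12 places forward in the alphabet (wrapping around), then swap the front and back halves of the string.
Applying both steps to "sbhywrpa": "entkidbm", then "idbmentk".
(Check on "jyrcgoxmyw": → "vkdosajyki" → "ajykivkdos" ✓)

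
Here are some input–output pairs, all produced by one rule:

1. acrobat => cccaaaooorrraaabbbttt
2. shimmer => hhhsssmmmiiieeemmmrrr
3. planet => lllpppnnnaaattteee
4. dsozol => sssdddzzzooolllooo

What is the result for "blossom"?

Rule — swap each adjacent pair of characters (1↔2, 3↔4, ...), then repeat every character 3 times.
"blossom" → "lbsoosm" → "lllbbbsssoooooosssmmm".

lllbbbsssoooooosssmmm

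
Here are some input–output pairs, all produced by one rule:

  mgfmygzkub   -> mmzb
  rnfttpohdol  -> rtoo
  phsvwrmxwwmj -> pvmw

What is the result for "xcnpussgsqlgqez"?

xpsqq

In each case the input is transformed by: keep one character in every 3, starting at position 1 (positions 1st, 4th, 7th, ...).
"xcnpussgsqlgqez" → "xpsqq".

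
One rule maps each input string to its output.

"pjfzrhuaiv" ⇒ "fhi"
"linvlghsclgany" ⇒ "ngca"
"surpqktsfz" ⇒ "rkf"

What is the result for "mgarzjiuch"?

What's happening: keep one character in every 3, starting at position 3 (positions 3rd, 6th, 9th, ...).
"mgarzjiuch" → "ajc".

ajc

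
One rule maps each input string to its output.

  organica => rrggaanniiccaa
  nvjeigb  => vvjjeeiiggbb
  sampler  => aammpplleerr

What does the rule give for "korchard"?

oorrcchhaarrdd

What's happening: delete the first character, then double every character.
On "korchard": the first step gives "orchard", and the second then gives "oorrcchhaarrdd".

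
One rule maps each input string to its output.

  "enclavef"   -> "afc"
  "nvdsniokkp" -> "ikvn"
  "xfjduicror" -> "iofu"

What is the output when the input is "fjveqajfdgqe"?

Rule — swap the front and back halves of the string, then keep one character in every 3, starting at position 1 (positions 1st, 4th, 7th, ...).
Working it through for "fjveqajfdgqe": intermediate "jfdgqefjveqa", final "jgfe".

jgfe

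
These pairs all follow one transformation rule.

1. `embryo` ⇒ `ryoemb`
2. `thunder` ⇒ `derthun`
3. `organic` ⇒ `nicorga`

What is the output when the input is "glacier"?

ierglac

The rule is to move the last 3 characters to the front (rotate right by 3).
Doing the same to "glacier": "ierglac".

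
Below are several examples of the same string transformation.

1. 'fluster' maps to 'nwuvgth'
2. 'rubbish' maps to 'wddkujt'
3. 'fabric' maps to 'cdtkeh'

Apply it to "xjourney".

What's happening: shift every letter 2 places forward in the alphabet (wrapping around), then move the first character to the end.
On "xjourney" that produces "lqwtpgaz".

lqwtpgaz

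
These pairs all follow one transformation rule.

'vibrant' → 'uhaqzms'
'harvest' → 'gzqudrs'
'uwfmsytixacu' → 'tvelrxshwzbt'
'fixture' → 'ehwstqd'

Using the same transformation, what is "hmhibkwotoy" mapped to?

glghajvnsnx

The pattern: shift every letter 1 place backward in the alphabet (wrapping around).
For "hmhibkwotoy" the result is "glghajvnsnx".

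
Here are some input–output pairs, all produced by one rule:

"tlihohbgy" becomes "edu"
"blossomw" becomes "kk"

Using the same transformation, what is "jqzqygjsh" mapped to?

vcd

What's happening: shift every letter 4 places backward in the alphabet (wrapping around), then keep one character in every 3, starting at position 3 (positions 3rd, 6th, 9th, ...).
"jqzqygjsh" → "fmvmucfod" → "vcd".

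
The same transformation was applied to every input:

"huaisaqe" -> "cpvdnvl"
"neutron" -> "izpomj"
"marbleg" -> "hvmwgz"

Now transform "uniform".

pidajm

Looking at the pairs, the operation is to delete the last character, then shift every letter 5 places backward in the alphabet (wrapping around).
Working it through for "uniform": intermediate "unifor", final "pidajm".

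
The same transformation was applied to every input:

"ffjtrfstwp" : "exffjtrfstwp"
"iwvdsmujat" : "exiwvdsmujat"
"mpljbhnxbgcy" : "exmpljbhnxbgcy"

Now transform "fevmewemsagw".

exfevmewemsagw

The pattern: prepend "ex".
"fevmewemsagw" → "exfevmewemsagw".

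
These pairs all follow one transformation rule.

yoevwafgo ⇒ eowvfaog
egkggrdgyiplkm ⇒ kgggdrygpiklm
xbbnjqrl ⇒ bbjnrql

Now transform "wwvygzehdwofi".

The rule is to delete the first character, then swap each adjacent pair of characters (1↔2, 3↔4, ...).
Starting from "wwvygzehdwofi": after the first operation, "wvygzehdwofi"; after the second, "vwgyezdhowif".

vwgyezdhowif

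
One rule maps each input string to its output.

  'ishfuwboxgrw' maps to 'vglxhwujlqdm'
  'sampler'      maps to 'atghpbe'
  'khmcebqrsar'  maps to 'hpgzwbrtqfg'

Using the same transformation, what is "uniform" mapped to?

dgbjcxu

In each case the input is transformed by: move the last 3 characters to the front (rotate right by 3), then shift every letter 11 places backward in the alphabet (wrapping around).
Starting from "uniform": after the first operation, "ormunif"; after the second, "dgbjcxu".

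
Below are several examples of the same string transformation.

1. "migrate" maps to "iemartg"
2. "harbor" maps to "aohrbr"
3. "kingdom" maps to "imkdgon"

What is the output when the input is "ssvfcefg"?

sfsgfcve

The transformation: swap each adjacent pair of characters (1↔2, 3↔4, ...), then take characters alternately from the front and the back (1st, last, 2nd, 2nd-last, ...).
On "ssvfcefg": the first step gives "ssfvecgf", and the second then gives "sfsgfcve".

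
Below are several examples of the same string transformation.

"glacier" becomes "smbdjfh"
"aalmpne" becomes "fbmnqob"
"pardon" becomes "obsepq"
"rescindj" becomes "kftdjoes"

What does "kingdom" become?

njohepl

Looking at the pairs, the operation is to shift every letter 1 place forward in the alphabet (wrapping around), then swap the first and last characters.
For "kingdom" the result is "njohepl".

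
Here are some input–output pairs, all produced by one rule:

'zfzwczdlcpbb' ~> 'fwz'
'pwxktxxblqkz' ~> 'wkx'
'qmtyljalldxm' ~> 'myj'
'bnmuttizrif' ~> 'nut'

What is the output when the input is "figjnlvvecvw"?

ijl

The pattern: keep every other character starting from the second (positions 2nd, 4th, 6th, ...), then keep only the first 3 characters.
On "figjnlvvecvw": the first step gives "ijlvcw", and the second then gives "ijl".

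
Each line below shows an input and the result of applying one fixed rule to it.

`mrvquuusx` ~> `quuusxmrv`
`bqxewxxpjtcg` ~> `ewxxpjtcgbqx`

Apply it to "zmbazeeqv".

The rule is to move the first 3 characters to the end (rotate left by 3).
So "zmbazeeqv" becomes "azeeqvzmb".

azeeqvzmb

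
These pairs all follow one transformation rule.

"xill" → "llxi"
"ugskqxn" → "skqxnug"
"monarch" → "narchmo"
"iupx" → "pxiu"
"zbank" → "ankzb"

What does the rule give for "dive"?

vedi

The pattern: move the first 2 characters to the end (rotate left by 2).
So "dive" becomes "vedi".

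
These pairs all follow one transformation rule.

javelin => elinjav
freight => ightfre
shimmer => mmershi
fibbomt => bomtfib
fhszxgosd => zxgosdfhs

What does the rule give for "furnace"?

nacefur

In each case the input is transformed by: move the first 3 characters to the end (rotate left by 3).
Doing the same to "furnace": "nacefur".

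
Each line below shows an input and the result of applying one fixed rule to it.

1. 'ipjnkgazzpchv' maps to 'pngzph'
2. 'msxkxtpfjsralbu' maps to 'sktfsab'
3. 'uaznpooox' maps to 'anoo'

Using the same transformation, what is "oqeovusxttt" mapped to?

The pattern: keep every other character starting from the second (positions 2nd, 4th, 6th, ...).
On "oqeovusxttt" that produces "qouxt".

qouxt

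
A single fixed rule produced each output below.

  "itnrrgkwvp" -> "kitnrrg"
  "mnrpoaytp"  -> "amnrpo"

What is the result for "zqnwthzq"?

tzqnw

In each case the input is transformed by: delete the last 3 characters, then move the last character to the front.
Starting from "zqnwthzq": after the first operation, "zqnwt"; after the second, "tzqnw".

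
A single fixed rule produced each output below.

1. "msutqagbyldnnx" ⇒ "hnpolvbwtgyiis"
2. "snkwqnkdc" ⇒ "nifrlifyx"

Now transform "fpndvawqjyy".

akiyqvrlett

Each output is the input with this applied: shift every letter 5 places backward in the alphabet (wrapping around).
Applying that to "fpndvawqjyy" gives "akiyqvrlett".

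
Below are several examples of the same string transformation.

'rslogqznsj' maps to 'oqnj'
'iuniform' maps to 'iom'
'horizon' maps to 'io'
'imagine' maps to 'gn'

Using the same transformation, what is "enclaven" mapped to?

The pattern: delete the first 2 characters, then keep every other character starting from the second (positions 2nd, 4th, 6th, ...).
Working it through for "enclaven": intermediate "claven", final "lvn".
(Check on "rslogqznsj": → "logqznsj" → "oqnj" ✓)

lvn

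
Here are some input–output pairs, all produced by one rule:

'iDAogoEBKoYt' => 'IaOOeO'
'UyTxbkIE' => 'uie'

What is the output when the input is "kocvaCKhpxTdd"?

OA

In each case the input is transformed by: flip the case of every letter, then keep only the vowels.
Working it through for "kocvaCKhpxTdd": intermediate "KOCVAckHPXtDD", final "OA".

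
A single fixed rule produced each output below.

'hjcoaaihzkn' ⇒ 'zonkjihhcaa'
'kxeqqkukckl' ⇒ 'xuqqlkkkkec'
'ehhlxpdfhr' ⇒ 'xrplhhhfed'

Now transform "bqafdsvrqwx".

xwvsrqqfdba

Looking at the pairs, the operation is to sort the characters into reverse alphabetical order.
On "bqafdsvrqwx" that produces "xwvsrqqfdba".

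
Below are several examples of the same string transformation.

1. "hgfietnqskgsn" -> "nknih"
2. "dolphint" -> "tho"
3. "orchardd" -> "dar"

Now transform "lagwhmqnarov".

In each case the input is transformed by: reverse the string, then keep one character in every 3, starting at position 1 (positions 1st, 4th, 7th, ...).
On "lagwhmqnarov": the first step gives "voranqmhwgal", and the second then gives "vamg".

vamg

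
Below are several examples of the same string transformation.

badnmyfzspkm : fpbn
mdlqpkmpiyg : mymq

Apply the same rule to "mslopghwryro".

In each case the input is transformed by: keep one character in every 3, starting at position 1 (positions 1st, 4th, 7th, ...), then move the first 2 characters to the end (rotate left by 2).
For "mslopghwryro", step one produces "mohy"; step two turns that into "hymo".
(Check on "badnmyfzspkm": → "bnfp" → "fpbn" ✓)

hymo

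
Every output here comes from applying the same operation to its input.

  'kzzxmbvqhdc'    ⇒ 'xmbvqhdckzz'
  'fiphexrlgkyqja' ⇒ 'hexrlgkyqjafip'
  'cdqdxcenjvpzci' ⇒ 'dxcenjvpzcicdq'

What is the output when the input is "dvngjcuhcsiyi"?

The rule is to move the first 3 characters to the end (rotate left by 3).
On "dvngjcuhcsiyi" that produces "gjcuhcsiyidvn".

gjcuhcsiyidvn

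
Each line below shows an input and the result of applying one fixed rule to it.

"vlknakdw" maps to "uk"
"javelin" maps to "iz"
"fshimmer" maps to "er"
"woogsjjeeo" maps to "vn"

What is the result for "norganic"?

The rule is to shift every letter 1 place backward in the alphabet (wrapping around), then keep only the first 2 characters.
For "norganic", step one produces "mnqfzmhb"; step two turns that into "mn".
(Check on "fshimmer": → "erghlldq" → "er" ✓)

mn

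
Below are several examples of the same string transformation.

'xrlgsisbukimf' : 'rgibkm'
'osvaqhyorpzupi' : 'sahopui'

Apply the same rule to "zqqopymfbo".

qoyfo

What's happening: keep every other character starting from the second (positions 2nd, 4th, 6th, ...).
Doing the same to "zqqopymfbo": "qoyfo".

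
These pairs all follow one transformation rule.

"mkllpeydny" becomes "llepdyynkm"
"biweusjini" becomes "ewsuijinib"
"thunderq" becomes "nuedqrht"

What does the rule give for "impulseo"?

upsloemi

The rule is to move the first 2 characters to the end (rotate left by 2), then swap each adjacent pair of characters (1↔2, 3↔4, ...).
Starting from "impulseo": after the first operation, "pulseoim"; after the second, "upsloemi".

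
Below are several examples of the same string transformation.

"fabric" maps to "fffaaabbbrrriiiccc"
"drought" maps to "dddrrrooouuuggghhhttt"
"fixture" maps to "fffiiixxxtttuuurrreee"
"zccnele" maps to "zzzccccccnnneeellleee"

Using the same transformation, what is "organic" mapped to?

Looking at the pairs, the operation is to repeat every character 3 times.
Doing the same to "organic": "ooorrrgggaaannniiiccc".

ooorrrgggaaannniiiccc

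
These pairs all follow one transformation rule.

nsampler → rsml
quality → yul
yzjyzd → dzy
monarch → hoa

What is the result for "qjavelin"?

The rule is to move the last 2 characters to the front (rotate right by 2), then keep every other character starting from the second (positions 2nd, 4th, 6th, ...).
Applying both steps to "qjavelin": "inqjavel", then "njvl".

njvl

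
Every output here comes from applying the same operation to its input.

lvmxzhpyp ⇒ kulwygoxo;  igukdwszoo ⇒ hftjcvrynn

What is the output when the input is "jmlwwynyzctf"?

The pattern: shift every letter 1 place backward in the alphabet (wrapping around).
So "jmlwwynyzctf" becomes "ilkvvxmxybse".

ilkvvxmxybse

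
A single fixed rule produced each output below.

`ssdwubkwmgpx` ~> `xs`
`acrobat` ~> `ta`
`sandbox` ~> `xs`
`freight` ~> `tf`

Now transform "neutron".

What's happening: move the last character to the front, then keep only the first 2 characters.
Applying both steps to "neutron": "nneutro", then "nn".

nn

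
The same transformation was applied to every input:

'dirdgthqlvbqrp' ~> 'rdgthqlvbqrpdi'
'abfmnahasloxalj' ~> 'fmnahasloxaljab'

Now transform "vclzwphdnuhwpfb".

lzwphdnuhwpfbvc

What's happening: move the first 2 characters to the end (rotate left by 2).
On "vclzwphdnuhwpfb" that produces "lzwphdnuhwpfbvc".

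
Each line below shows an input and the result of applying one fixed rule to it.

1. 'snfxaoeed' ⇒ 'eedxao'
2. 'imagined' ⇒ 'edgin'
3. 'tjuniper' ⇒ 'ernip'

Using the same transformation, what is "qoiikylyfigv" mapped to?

Each output is the input with this applied: delete the first 3 characters, then move the first 3 characters to the end (rotate left by 3).
Starting from "qoiikylyfigv": after the first operation, "ikylyfigv"; after the second, "lyfigviky".

lyfigviky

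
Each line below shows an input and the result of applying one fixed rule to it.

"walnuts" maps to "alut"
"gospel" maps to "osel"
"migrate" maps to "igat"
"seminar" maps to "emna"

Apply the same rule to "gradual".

Rule — double every character, then keep one character in every 3, starting at position 3 (positions 3rd, 6th, 9th, ...).
On "gradual" that produces "raua".

raua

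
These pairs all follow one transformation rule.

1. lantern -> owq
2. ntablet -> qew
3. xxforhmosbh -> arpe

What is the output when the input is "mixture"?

What's happening: keep one character in every 3, starting at position 1 (positions 1st, 4th, 7th, ...), then shift every letter 3 places forward in the alphabet (wrapping around).
Working it through for "mixture": intermediate "mte", final "pwh".

pwh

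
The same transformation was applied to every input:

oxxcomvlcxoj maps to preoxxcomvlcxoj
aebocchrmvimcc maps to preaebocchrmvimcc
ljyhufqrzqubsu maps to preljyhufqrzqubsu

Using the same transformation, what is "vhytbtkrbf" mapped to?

prevhytbtkrbf

The pattern: prepend "pre".
"vhytbtkrbf" → "prevhytbtkrbf".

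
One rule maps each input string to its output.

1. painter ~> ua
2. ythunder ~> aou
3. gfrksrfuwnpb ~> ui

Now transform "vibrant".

What's happening: shift every letter 7 places forward in the alphabet (wrapping around), then keep only the vowels.
Working it through for "vibrant": intermediate "cpiyhua", final "iua".

iua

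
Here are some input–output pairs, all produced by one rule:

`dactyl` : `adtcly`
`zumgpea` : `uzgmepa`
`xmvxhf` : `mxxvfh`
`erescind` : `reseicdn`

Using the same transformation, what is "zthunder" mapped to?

tzuhdnre

What's happening: swap each adjacent pair of characters (1↔2, 3↔4, ...).
For "zthunder" the result is "tzuhdnre".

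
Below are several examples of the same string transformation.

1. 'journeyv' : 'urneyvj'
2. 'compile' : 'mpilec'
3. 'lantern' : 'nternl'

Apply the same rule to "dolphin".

lphind

Each output is the input with this applied: move the first character to the end, then delete the first character.
Applying that to "dolphin" gives "lphind".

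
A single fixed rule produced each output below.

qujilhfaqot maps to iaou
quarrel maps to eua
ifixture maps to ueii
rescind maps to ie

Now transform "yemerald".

Looking at the pairs, the operation is to move the first 3 characters to the end (rotate left by 3), then keep only the vowels.
On "yemerald": the first step gives "eraldyem", and the second then gives "eae".

eae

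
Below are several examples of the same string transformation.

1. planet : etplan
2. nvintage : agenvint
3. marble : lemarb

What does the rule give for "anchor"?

The transformation: move the first character to the end, then swap the front and back halves of the string.
Working it through for "anchor": intermediate "nchora", final "oranch".

oranch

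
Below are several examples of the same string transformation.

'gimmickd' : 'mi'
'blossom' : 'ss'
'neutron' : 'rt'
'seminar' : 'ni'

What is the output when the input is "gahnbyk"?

What's happening: take characters alternately from the front and the back (1st, last, 2nd, 2nd-last, ...), then keep only the last 2 characters.
"gahnbyk" → "gkayhbn" → "bn".

bn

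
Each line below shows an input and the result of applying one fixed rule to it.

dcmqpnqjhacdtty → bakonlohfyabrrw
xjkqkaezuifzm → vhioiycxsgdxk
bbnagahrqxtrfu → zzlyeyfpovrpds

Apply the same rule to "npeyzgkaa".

lncwxeiyy

The pattern: shift every letter 2 places backward in the alphabet (wrapping around).
Applying that to "npeyzgkaa" gives "lncwxeiyy".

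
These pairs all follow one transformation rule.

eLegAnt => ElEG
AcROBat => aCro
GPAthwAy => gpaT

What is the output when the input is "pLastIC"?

PlAS

What's happening: flip the case of every letter, then keep only the first 4 characters.
Starting from "pLastIC": after the first operation, "PlASTic"; after the second, "PlAS".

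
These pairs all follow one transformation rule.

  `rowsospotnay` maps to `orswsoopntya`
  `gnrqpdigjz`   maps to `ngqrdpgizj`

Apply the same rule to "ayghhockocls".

yahgohkccosl

The pattern: swap each adjacent pair of characters (1↔2, 3↔4, ...).
For "ayghhockocls" the result is "yahgohkccosl".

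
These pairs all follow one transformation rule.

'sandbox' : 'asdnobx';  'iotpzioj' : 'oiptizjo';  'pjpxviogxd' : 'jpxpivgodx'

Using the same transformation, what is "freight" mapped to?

rfiehgt

Each output is the input with this applied: swap each adjacent pair of characters (1↔2, 3↔4, ...).
Applying that to "freight" gives "rfiehgt".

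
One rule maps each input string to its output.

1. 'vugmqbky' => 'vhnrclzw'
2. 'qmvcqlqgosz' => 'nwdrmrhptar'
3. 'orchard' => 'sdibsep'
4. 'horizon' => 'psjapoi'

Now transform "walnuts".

bmovutx

In each case the input is transformed by: move the first character to the end, then shift every letter 1 place forward in the alphabet (wrapping around).
Applying that to "walnuts" gives "bmovutx".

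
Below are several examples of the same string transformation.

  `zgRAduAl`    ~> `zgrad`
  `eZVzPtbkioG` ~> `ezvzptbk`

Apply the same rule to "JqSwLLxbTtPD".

jqswllxbt

In each case the input is transformed by: delete the last 3 characters, then convert every letter to lowercase.
For "JqSwLLxbTtPD", step one produces "JqSwLLxbT"; step two turns that into "jqswllxbt".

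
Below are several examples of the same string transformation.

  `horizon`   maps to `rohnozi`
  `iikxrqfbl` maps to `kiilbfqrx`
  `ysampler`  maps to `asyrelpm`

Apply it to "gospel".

soglep

The rule is to reverse the string, then move the last 3 characters to the front (rotate right by 3).
"gospel" → "lepsog" → "soglep".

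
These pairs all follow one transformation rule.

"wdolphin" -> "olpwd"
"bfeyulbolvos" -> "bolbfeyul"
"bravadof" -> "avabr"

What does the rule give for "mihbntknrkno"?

Rule — delete the last 3 characters, then move the last 3 characters to the front (rotate right by 3).
"mihbntknrkno" → "mihbntknr" → "knrmihbnt".

knrmihbnt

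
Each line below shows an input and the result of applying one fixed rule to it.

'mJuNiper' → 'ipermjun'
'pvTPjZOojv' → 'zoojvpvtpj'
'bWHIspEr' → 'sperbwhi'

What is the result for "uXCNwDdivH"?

ddivhuxcnw

In each case the input is transformed by: swap the front and back halves of the string, then convert every letter to lowercase.
Starting from "uXCNwDdivH": after the first operation, "DdivHuXCNw"; after the second, "ddivhuxcnw".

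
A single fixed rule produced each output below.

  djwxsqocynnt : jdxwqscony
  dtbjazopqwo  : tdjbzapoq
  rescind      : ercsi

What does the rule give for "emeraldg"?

Rule — delete the last 2 characters, then swap each adjacent pair of characters (1↔2, 3↔4, ...).
Working it through for "emeraldg": intermediate "emeral", final "merela".

merela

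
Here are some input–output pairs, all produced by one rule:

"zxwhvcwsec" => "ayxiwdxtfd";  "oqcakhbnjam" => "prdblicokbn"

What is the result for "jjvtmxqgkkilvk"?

kkwunyrhlljmwl

The transformation: shift every letter 1 place forward in the alphabet (wrapping around).
For "jjvtmxqgkkilvk" the result is "kkwunyrhlljmwl".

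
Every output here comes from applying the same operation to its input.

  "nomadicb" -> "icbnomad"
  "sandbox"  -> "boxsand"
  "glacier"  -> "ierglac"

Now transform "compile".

ilecomp

What's happening: move the last 3 characters to the front (rotate right by 3).
Applying that to "compile" gives "ilecomp".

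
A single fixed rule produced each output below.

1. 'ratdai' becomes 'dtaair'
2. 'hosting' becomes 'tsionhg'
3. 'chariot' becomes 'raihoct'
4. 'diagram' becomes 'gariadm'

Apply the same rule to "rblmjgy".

mljbgry

The pattern: move the first 3 characters to the end (rotate left by 3), then take characters alternately from the front and the back (1st, last, 2nd, 2nd-last, ...).
On "rblmjgy": the first step gives "mjgyrbl", and the second then gives "mljbgry".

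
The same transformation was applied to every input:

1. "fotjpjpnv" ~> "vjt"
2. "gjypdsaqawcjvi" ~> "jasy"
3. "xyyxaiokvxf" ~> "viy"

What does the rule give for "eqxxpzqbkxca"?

The rule is to keep one character in every 3, starting at position 3 (positions 3rd, 6th, 9th, ...), then reverse the string.
"eqxxpzqbkxca" → "xzka" → "akzx".
(Check on "gjypdsaqawcjvi": → "ysaj" → "jasy" ✓)

akzx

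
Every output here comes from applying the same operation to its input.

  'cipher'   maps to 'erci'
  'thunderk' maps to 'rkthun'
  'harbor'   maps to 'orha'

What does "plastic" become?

Each output is the input with this applied: move the last 2 characters to the front (rotate right by 2), then delete the last 2 characters.
"plastic" → "icpla".

icpla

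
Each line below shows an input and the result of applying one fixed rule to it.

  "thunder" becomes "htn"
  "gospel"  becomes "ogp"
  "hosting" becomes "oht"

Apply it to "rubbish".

urb

The transformation: swap each adjacent pair of characters (1↔2, 3↔4, ...), then keep only the first 3 characters.
Applying both steps to "rubbish": "urbbsih", then "urb".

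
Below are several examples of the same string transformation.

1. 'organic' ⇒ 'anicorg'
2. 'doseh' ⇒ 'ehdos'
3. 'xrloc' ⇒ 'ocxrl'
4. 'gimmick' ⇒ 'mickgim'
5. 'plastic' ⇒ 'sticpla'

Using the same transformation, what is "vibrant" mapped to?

Each output is the input with this applied: move the first 3 characters to the end (rotate left by 3).
On "vibrant" that produces "rantvib".

rantvib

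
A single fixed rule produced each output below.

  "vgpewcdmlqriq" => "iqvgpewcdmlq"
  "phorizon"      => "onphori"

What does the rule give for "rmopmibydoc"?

ocrmopmiby

Rule — move the last 2 characters to the front (rotate right by 2), then delete the last character.
"rmopmibydoc" → "ocrmopmibyd" → "ocrmopmiby".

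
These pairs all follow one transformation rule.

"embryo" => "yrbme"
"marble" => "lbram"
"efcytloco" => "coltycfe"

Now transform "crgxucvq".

Each output is the input with this applied: reverse the string, then delete the first character.
"crgxucvq" → "qvcuxgrc" → "vcuxgrc".
(Check on "embryo": → "oyrbme" → "yrbme" ✓)

vcuxgrc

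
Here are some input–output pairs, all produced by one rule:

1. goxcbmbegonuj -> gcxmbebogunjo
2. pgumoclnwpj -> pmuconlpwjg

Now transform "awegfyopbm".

Each output is the input with this applied: swap each adjacent pair of characters (1↔2, 3↔4, ...), then move the first character to the end.
On "awegfyopbm": the first step gives "wageyfpomb", and the second then gives "ageyfpombw".

ageyfpombw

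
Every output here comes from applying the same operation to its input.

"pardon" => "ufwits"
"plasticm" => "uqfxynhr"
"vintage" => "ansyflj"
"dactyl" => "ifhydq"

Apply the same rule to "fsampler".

kxfruqjw

What's happening: shift every letter 5 places forward in the alphabet (wrapping around).
Applying that to "fsampler" gives "kxfruqjw".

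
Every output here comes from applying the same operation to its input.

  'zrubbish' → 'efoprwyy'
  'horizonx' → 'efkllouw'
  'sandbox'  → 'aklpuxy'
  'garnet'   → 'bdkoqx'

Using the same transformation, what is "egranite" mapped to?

bbdfkoqx

Looking at the pairs, the operation is to shift every letter 3 places backward in the alphabet (wrapping around), then sort the characters into alphabetical order.
On "egranite": the first step gives "bdoxkfqb", and the second then gives "bbdfkoqx".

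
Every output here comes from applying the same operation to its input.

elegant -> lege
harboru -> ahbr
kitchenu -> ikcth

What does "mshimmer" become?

Looking at the pairs, the operation is to delete the last 3 characters, then swap each adjacent pair of characters (1↔2, 3↔4, ...).
Applying that to "mshimmer" gives "smihm".

smihm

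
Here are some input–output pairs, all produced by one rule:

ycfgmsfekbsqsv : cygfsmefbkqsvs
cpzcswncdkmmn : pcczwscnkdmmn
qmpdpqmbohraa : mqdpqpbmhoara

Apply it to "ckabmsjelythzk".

kcbasmejylhtkz

The transformation: swap each adjacent pair of characters (1↔2, 3↔4, ...).
So "ckabmsjelythzk" becomes "kcbasmejylhtkz".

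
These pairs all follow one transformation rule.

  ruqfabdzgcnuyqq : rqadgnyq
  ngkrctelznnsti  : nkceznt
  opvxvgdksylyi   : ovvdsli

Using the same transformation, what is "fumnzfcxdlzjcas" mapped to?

fmzcdzcs

What's happening: keep every other character starting from the first (positions 1st, 3rd, 5th, ...).
Doing the same to "fumnzfcxdlzjcas": "fmzcdzcs".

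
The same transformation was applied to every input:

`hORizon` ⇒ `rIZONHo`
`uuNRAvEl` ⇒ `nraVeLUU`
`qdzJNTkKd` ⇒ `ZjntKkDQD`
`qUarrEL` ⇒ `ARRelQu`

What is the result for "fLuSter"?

UsTERFl

Rule — move the first 2 characters to the end (rotate left by 2), then flip the case of every letter.
For "fLuSter" the result is "UsTERFl".
(Check on "qdzJNTkKd": → "zJNTkKdqd" → "ZjntKkDQD" ✓)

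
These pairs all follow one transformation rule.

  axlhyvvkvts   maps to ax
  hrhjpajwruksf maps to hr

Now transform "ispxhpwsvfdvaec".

Rule — keep only the first 2 characters.
Applying that to "ispxhpwsvfdvaec" gives "is".

is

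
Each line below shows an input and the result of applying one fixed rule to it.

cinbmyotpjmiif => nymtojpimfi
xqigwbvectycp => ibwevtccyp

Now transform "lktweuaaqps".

Each output is the input with this applied: swap each adjacent pair of characters (1↔2, 3↔4, ...), then delete the first 3 characters.
For "lktweuaaqps", step one produces "klwtueaapqs"; step two turns that into "tueaapqs".

tueaapqs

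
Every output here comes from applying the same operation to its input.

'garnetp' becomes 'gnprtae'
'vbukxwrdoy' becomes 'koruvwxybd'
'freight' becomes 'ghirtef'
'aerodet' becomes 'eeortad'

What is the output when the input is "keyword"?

What's happening: sort the characters into alphabetical order, then move the first 2 characters to the end (rotate left by 2).
Working it through for "keyword": intermediate "dekorwy", final "korwyde".
(Check on "garnetp": → "aegnprt" → "gnprtae" ✓)

korwyde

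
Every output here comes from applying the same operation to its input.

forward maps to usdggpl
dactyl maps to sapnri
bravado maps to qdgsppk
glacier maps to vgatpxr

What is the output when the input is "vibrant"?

Looking at the pairs, the operation is to shift every letter 11 places backward in the alphabet (wrapping around), then take characters alternately from the front and the back (1st, last, 2nd, 2nd-last, ...).
So "vibrant" becomes "kixcqpg".

kixcqpg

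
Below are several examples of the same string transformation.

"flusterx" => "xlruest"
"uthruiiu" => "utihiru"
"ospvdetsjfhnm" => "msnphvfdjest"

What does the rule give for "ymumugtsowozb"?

What's happening: take characters alternately from the front and the back (1st, last, 2nd, 2nd-last, ...), then delete the first character.
"ymumugtsowozb" → "ybmzuomwuogst" → "bmzuomwuogst".

bmzuomwuogst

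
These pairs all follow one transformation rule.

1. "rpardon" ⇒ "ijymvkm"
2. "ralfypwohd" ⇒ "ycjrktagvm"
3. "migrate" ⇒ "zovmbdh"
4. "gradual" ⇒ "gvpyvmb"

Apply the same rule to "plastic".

The pattern: reverse the string, then shift every letter 5 places backward in the alphabet (wrapping around).
On "plastic": the first step gives "citsalp", and the second then gives "xdonvgk".

xdonvgk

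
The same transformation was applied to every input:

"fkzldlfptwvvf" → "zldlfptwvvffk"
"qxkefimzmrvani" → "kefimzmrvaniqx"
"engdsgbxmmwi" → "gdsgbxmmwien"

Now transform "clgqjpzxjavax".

Each output is the input with this applied: move the first 2 characters to the end (rotate left by 2).
Applying that to "clgqjpzxjavax" gives "gqjpzxjavaxcl".

gqjpzxjavaxcl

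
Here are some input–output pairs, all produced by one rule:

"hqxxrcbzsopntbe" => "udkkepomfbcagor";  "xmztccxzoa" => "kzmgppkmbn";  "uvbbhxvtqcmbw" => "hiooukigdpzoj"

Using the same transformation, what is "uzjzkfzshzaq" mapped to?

Each output is the input with this applied: shift every letter 13 places forward in the alphabet (wrapping around) — i.e. ROT13.
Applying that to "uzjzkfzshzaq" gives "hmwmxsmfumnd".

hmwmxsmfumnd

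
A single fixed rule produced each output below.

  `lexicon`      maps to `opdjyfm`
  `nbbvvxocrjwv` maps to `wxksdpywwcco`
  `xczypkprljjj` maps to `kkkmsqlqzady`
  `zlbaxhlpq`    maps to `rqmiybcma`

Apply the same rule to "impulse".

The transformation: shift every letter 1 place forward in the alphabet (wrapping around), then reverse the string.
Applying both steps to "impulse": "jnqvmtf", then "ftmvqnj".

ftmvqnj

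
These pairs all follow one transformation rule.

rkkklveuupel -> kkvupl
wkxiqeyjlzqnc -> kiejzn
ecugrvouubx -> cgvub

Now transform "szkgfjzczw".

The rule is to keep every other character starting from the second (positions 2nd, 4th, 6th, ...).
So "szkgfjzczw" becomes "zgjcw".

zgjcw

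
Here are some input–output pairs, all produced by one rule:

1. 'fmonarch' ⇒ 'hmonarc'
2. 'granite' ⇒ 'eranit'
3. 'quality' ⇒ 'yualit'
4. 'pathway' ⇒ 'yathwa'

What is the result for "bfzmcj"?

jfzmc

In each case the input is transformed by: swap the first and last characters, then delete the last character.
For "bfzmcj", step one produces "jfzmcb"; step two turns that into "jfzmc".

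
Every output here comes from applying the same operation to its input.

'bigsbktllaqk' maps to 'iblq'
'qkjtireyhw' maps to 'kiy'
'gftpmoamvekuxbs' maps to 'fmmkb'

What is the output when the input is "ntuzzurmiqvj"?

Looking at the pairs, the operation is to keep one character in every 3, starting at position 2 (positions 2nd, 5th, 8th, ...).
Doing the same to "ntuzzurmiqvj": "tzmv".

tzmv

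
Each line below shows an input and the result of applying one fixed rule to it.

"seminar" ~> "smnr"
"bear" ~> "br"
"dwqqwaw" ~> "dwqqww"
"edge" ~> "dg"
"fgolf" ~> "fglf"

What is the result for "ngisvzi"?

ngsvz

The pattern: remove every vowel.
Applying that to "ngisvzi" gives "ngsvz".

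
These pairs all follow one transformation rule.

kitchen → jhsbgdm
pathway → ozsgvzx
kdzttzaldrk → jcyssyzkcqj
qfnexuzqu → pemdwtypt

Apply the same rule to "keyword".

jdxvnqc

The pattern: shift every letter 1 place backward in the alphabet (wrapping around).
On "keyword" that produces "jdxvnqc".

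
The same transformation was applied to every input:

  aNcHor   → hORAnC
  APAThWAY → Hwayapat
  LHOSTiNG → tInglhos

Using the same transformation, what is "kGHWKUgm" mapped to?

Each output is the input with this applied: flip the case of every letter, then swap the front and back halves of the string.
On "kGHWKUgm": the first step gives "KghwkuGM", and the second then gives "kuGMKghw".

kuGMKghw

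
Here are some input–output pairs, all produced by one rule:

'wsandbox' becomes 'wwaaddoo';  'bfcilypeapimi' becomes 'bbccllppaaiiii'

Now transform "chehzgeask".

cceezzeess

The transformation: keep every other character starting from the first (positions 1st, 3rd, 5th, ...), then double every character.
For "chehzgeask", step one produces "cezes"; step two turns that into "cceezzeess".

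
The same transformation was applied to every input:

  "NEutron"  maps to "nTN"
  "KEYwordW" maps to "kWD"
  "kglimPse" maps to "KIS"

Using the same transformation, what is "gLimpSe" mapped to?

What's happening: flip the case of every letter, then keep one character in every 3, starting at position 1 (positions 1st, 4th, 7th, ...).
Applying both steps to "gLimpSe": "GlIMPsE", then "GME".

GME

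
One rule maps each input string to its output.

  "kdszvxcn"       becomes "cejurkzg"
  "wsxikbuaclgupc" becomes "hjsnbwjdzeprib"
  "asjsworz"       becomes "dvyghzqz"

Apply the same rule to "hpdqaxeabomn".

lhivtuowkxhe

Rule — shift every letter 7 places forward in the alphabet (wrapping around), then swap the front and back halves of the string.
On "hpdqaxeabomn": the first step gives "owkxhelhivtu", and the second then gives "lhivtuowkxhe".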